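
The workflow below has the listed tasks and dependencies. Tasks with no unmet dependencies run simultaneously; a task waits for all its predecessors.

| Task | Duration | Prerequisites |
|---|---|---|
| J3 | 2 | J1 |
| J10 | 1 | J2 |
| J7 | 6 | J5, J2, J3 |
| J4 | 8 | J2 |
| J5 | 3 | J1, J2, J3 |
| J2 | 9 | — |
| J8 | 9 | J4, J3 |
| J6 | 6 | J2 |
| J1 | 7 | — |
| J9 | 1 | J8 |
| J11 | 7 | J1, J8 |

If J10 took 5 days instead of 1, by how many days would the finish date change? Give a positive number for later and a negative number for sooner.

0

Critical path before the change: J2→J4→J8→J11 = 9+8+9+7 = 33 giving 33 days.
J10 has 23 days of float (longest path through it is 10).
That remains the longest chain; total 33 days.
Change in finish: 33 − 33 = +0 days.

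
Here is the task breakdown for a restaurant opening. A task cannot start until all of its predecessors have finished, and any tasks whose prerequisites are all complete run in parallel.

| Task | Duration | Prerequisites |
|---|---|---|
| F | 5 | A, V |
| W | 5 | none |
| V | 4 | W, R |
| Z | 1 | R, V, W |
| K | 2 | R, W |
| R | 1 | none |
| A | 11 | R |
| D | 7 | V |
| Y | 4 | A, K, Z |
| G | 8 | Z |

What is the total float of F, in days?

The longest chain is W→V→Z→G = 5+4+1+8 = 18; overall finish 18 days.
F finishes as early as 17 and must finish by 18.
Slack of F = 13 − 12 = 1 day.

1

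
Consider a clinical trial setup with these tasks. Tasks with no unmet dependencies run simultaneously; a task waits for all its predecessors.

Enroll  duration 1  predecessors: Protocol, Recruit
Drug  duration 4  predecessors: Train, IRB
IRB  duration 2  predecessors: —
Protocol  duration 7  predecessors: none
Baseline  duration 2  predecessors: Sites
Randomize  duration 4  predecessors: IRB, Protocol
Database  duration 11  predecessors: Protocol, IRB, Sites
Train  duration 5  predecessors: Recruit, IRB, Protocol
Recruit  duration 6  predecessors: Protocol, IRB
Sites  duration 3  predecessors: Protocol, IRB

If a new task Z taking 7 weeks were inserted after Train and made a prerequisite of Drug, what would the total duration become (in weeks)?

Originally the job takes 22 weeks.
With Z inserted, Drug now waits for max(Train, IRB, Z).
New critical path: Protocol→Recruit→Train→Z→Drug = 7+6+5+7+4 = 29 ⇒ 29 weeks.

29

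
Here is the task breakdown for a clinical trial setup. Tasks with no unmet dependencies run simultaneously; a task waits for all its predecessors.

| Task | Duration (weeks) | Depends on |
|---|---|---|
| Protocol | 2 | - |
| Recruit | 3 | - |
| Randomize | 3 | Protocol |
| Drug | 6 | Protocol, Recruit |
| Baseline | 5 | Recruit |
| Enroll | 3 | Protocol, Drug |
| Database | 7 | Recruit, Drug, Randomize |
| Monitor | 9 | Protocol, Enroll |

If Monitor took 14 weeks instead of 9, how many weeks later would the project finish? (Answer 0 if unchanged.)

5

Baseline: Recruit→Drug→Enroll→Monitor = 3+6+3+9 = 21 → 21 weeks.
Monitor lies on that path, so at 14 weeks the path becomes 26 weeks.
The critical path is still Recruit→Drug→Enroll→Monitor; finish is now 26 weeks.
Change in finish: 26 − 21 = +5 weeks.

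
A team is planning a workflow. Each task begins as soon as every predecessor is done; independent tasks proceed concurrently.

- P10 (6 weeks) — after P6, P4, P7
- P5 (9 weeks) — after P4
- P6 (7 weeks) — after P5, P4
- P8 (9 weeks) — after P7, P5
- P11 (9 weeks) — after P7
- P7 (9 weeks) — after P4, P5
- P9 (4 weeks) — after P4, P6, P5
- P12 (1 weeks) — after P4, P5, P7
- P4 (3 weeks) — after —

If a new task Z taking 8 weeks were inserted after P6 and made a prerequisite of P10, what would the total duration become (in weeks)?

33

Originally the plan takes 30 weeks.
With Z inserted, P10 now waits for max(P6, P4, P7, Z).
New critical path: P4→P5→P6→Z→P10 = 3+9+7+8+6 = 33 ⇒ 33 weeks.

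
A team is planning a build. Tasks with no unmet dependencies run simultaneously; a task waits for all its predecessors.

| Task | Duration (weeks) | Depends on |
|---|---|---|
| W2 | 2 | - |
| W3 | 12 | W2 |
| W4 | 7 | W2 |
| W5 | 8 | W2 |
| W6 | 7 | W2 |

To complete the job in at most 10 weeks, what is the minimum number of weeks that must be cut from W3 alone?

Current finish: 14 weeks; target: 10.
W3 is on every critical path, so each week cut from W3 cuts the finish by one (this holds down to a finish of 10).
Need 14 − 10 = 4 weeks off W3 → W3 becomes 8 weeks, finish becomes 10.

4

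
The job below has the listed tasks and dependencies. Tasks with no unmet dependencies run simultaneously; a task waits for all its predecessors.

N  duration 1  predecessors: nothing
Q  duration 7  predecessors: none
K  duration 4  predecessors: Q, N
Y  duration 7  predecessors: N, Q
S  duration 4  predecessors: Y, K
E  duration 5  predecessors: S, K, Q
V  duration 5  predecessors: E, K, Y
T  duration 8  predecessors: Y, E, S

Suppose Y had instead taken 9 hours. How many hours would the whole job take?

33

The binding path is Q→Y→S→E→T = 7+7+4+5+8 = 31; finish at 31 hours.
Since Y is critical, the +2 change carries straight to that chain (now 33 hours).
That remains the longest chain; total 33 hours.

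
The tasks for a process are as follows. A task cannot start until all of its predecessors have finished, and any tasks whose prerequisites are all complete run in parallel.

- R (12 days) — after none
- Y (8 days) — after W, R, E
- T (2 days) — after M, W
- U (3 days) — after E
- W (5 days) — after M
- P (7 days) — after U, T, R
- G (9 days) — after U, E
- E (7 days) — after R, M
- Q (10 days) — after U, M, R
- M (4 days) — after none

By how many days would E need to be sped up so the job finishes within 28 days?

4

Current finish: 32 days; target: 28.
E is on every critical path, so each day cut from E cuts the finish by one (this holds down to a finish of 26).
Need 32 − 28 = 4 days off E → E becomes 3 days, finish becomes 28.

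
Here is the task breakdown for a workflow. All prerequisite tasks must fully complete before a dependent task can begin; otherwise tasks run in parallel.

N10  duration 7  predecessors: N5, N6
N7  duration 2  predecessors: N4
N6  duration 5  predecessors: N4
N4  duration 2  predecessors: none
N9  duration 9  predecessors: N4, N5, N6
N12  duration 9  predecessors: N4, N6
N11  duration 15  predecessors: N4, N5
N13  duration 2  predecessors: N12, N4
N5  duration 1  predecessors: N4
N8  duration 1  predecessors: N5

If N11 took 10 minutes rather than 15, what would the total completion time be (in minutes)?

18

Baseline: N4→N5→N11 = 2+1+15 = 18 → 18 minutes.
N11 lies on that path, so at 10 minutes the path becomes 13 minutes.
The binding chain switches to N4→N6→N12→N13 = 2+5+9+2 = 18; finish 18 minutes.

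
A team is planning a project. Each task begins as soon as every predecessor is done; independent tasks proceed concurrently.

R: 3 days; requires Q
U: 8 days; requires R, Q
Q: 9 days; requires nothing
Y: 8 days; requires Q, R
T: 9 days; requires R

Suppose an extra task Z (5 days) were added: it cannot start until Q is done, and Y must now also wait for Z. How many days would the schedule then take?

Originally the schedule takes 21 days.
With Z inserted, Y now waits for max(Q, R, Z).
New critical path: Q→Z→Y = 9+5+8 = 22 ⇒ 22 days.

22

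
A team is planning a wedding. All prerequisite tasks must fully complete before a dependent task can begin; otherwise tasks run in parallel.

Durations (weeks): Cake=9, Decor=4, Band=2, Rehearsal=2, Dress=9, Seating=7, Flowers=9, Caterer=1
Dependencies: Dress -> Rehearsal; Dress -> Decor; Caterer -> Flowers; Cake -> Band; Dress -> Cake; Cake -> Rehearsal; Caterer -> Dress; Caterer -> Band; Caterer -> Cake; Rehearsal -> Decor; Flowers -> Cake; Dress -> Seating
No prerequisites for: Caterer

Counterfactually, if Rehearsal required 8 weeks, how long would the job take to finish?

The binding path is Caterer→Dress→Cake→Rehearsal→Decor = 1+9+9+2+4 = 25; finish at 25 weeks.
Rehearsal lies on that path, so at 8 weeks the path becomes 31 weeks.
No other chain overtakes it, so the finish is 31 weeks.

31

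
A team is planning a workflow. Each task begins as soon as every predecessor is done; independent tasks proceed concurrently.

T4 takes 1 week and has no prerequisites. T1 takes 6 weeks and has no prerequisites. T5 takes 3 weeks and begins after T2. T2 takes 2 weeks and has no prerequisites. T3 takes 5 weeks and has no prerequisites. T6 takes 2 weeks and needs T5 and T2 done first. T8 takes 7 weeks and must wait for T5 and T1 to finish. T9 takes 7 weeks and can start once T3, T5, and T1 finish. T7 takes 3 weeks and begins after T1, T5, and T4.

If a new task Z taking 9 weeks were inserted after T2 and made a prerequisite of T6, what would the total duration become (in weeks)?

Originally the workflow takes 13 weeks.
With Z inserted, T6 now waits for max(T5, T2, Z).
New critical path: T1→T8 = 6+7 = 13 ⇒ 13 weeks.

13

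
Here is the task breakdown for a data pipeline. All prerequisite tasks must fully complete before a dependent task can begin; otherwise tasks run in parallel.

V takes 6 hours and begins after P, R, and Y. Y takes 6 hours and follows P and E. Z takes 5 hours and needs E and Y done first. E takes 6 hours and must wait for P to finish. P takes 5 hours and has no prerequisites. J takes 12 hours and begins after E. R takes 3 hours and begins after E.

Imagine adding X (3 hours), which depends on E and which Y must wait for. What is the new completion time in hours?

26

Originally the project takes 23 hours.
With X inserted, Y now waits for max(P, E, X).
New critical path: P→E→X→Y→V = 5+6+3+6+6 = 26 ⇒ 26 hours.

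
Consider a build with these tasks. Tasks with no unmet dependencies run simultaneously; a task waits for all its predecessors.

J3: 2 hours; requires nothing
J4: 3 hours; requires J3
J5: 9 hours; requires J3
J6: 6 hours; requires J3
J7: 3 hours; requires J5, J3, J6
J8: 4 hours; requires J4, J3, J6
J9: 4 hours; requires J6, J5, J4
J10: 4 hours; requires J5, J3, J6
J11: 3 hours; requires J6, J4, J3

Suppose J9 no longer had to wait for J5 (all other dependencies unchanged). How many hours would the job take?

15

Before: longest chain J3→J5→J9 = 2+9+4 = 15, finish 15.
Without J5→J9, J9's earliest start moves from 11 to 8.
The longest chain is now J3→J5→J10 = 2+9+4 = 15, so the job takes 15 hours.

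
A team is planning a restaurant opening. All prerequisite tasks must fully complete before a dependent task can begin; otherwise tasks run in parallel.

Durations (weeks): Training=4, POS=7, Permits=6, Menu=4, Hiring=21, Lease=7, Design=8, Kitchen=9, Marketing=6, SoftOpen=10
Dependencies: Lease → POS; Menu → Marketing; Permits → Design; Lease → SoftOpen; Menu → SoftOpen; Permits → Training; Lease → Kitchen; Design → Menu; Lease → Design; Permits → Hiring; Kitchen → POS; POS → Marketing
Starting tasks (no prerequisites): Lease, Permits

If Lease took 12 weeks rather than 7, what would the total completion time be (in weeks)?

The binding path is Lease→Design→Menu→SoftOpen = 7+8+4+10 = 29; finish at 29 weeks.
Lease is on the critical path; changing it to 12 makes that path 34 weeks.
That remains the longest chain; total 34 weeks.

34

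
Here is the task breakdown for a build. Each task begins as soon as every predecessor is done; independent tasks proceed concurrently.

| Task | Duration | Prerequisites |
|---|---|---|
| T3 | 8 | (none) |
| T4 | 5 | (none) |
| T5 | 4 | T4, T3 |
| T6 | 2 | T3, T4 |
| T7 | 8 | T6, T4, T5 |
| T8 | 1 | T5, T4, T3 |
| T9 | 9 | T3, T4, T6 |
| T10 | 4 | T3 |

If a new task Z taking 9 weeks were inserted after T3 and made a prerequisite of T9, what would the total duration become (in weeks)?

26

Originally the job takes 20 weeks.
With Z inserted, T9 now waits for max(T3, T4, T6, Z).
New critical path: T3→Z→T9 = 8+9+9 = 26 ⇒ 26 weeks.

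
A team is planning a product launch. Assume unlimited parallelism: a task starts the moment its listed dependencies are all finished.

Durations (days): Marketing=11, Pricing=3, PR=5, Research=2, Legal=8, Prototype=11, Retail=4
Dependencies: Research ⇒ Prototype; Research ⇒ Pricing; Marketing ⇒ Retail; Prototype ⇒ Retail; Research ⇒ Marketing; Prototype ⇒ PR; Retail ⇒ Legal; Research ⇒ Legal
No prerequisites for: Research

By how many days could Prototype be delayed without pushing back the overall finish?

0

Critical path: Research→Prototype→Retail→Legal = 2+11+4+8 = 25, so the finish is 25 days.
The longest chain containing Prototype totals 25 days.
Slack of Prototype = 2 − 2 = 0 days.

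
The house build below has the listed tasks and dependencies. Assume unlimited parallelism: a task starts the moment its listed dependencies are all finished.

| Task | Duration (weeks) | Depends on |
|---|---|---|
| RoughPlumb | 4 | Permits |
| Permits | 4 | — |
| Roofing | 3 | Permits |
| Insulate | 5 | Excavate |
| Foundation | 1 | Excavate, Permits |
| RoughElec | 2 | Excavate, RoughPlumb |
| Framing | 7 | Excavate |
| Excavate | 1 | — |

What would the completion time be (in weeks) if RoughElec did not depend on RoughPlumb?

8

Original critical path: Permits→RoughPlumb→RoughElec = 4+4+2 = 10 ⇒ 10 weeks.
Without RoughPlumb→RoughElec, RoughElec's earliest start moves from 8 to 1.
New critical path: Permits→RoughPlumb = 4+4 = 8 ⇒ 8 weeks.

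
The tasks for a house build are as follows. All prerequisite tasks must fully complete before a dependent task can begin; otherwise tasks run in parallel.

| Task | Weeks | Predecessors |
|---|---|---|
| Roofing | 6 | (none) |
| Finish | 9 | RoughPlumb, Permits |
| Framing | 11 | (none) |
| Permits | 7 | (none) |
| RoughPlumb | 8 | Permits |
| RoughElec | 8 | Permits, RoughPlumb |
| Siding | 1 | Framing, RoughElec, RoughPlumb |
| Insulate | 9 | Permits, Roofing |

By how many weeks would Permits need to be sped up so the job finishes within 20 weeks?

4

Current finish: 24 weeks; target: 20.
Permits is on every critical path, so each week cut from Permits cuts the finish by one (this holds down to a finish of 18).
Need 24 − 20 = 4 weeks off Permits → Permits becomes 3 weeks, finish becomes 20.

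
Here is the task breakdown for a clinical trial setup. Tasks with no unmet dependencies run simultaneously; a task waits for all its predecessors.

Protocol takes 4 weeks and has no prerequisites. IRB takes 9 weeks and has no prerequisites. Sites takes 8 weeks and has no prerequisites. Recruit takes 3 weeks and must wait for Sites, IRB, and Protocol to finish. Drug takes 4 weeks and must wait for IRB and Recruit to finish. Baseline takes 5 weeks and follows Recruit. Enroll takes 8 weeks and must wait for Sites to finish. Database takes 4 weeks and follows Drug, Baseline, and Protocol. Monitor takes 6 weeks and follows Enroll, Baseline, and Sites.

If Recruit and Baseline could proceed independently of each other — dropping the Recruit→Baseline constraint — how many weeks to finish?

With the dependency in place, IRB→Recruit→Baseline→Monitor = 9+3+5+6 = 23 sets the finish at 23 weeks.
Without Recruit→Baseline, Baseline's earliest start moves from 12 to 0.
The longest chain is now Sites→Enroll→Monitor = 8+8+6 = 22, so the job takes 22 weeks.

22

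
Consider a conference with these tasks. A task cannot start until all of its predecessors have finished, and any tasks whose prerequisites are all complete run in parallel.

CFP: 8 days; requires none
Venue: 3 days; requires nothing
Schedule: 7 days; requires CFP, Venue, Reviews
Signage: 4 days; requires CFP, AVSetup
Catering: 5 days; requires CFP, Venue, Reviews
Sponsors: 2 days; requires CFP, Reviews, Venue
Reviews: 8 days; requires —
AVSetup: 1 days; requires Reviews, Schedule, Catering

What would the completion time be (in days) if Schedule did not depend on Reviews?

20

Original critical path: CFP→Schedule→AVSetup→Signage = 8+7+1+4 = 20 ⇒ 20 days.
Dropping Reviews→Schedule doesn't change Schedule's earliest start (8); another predecessor still binds.
The longest chain is now CFP→Schedule→AVSetup→Signage = 8+7+1+4 = 20, so the schedule takes 20 days.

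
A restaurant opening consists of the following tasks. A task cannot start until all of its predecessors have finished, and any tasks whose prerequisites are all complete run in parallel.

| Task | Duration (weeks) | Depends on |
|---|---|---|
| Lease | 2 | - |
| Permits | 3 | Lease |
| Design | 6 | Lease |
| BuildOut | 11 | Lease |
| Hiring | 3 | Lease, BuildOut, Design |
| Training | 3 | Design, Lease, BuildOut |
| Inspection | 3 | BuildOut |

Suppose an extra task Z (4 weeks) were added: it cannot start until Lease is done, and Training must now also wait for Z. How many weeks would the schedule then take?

Originally the schedule takes 16 weeks.
With Z inserted, Training now waits for max(Design, Lease, BuildOut, Z).
New critical path: Lease→BuildOut→Hiring = 2+11+3 = 16 ⇒ 16 weeks.

16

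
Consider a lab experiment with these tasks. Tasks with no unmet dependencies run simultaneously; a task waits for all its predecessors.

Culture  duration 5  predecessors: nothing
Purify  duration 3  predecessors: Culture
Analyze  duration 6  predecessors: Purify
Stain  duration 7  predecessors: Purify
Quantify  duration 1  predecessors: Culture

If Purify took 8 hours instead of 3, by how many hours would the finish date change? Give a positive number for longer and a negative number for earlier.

As given, the longest chain is Culture→Purify→Stain = 5+3+7 = 15, so the finish is 15 hours.
Purify is on the critical path; changing it to 8 makes that path 20 hours.
The critical path is still Culture→Purify→Stain; finish is now 20 hours.
Change in finish: 20 − 15 = +5 hours.

5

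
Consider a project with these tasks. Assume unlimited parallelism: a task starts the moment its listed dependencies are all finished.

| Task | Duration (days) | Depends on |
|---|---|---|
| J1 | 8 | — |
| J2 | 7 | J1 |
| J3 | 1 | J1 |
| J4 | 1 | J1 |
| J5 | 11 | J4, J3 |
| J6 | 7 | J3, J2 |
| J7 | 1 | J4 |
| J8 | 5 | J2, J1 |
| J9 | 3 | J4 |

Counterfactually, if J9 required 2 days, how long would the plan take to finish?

Critical path before the change: J1→J2→J6 = 8+7+7 = 22 giving 22 days.
J9 has 10 days of float (longest path through it is 12).
The critical path is still J1→J2→J6; finish is now 22 days.

22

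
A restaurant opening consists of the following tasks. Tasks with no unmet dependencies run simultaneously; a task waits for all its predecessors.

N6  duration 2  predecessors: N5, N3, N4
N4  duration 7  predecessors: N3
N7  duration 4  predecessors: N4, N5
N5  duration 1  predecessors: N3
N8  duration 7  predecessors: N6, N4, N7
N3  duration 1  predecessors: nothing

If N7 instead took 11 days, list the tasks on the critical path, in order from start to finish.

N3, N4, N7, N8

Critical path before the change: N3→N4→N7→N8 = 1+7+4+7 = 19 giving 19 days.
Since N7 is critical, the +7 change carries straight to that chain (now 26 days).
That remains the longest chain; total 26 days.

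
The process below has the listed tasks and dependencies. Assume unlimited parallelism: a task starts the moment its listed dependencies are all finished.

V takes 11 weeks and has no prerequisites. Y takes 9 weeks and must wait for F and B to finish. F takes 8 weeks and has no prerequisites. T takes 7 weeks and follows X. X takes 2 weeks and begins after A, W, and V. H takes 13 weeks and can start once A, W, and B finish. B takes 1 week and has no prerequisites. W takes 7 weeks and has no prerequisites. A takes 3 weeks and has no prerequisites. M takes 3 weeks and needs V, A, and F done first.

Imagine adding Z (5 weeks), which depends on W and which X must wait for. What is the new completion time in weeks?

Originally the project takes 20 weeks.
With Z inserted, X now waits for max(A, W, V, Z).
New critical path: W→Z→X→T = 7+5+2+7 = 21 ⇒ 21 weeks.

21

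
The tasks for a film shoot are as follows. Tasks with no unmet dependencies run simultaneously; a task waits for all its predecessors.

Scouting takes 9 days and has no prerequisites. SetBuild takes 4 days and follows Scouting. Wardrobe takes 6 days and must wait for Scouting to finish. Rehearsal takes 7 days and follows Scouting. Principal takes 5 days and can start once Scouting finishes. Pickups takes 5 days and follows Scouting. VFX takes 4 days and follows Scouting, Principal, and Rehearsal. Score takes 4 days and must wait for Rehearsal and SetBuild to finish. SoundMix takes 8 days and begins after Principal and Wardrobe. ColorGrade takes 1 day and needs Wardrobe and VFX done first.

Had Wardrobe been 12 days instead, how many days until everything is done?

Actual critical path: Scouting→Wardrobe→SoundMix = 9+6+8 = 23 ⇒ 23 days.
Wardrobe is on the critical path; changing it to 12 makes that path 29 days.
The critical path is still Scouting→Wardrobe→SoundMix; finish is now 29 days.

29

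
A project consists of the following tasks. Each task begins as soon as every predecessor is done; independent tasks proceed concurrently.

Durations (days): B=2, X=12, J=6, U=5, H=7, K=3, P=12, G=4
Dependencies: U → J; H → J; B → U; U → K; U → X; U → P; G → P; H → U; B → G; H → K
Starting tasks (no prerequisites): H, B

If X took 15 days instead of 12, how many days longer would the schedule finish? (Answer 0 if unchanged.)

3

Actual critical path: H→U→X = 7+5+12 = 24 ⇒ 24 days.
X lies on that path, so at 15 days the path becomes 27 days.
That remains the longest chain; total 27 days.
Change in finish: 27 − 24 = +3 days.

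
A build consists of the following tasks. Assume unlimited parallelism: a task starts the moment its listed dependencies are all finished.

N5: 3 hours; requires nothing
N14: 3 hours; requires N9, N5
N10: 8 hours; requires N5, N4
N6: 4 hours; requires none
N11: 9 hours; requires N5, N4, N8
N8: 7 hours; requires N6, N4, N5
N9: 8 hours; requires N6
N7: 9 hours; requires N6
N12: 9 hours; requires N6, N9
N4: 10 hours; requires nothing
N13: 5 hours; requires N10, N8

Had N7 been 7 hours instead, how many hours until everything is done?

The binding path is N4→N8→N11 = 10+7+9 = 26; finish at 26 hours.
N7 has 13 hours of float (longest path through it is 13).
The critical path is still N4→N8→N11; finish is now 26 hours.

26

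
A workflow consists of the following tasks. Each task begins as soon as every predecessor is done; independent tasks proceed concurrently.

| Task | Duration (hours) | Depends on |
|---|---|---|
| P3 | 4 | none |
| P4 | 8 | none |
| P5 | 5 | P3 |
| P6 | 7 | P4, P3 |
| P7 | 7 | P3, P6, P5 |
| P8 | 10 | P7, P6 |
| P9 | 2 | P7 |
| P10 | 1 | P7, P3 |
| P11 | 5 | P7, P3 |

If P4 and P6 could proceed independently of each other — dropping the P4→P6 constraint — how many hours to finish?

Original critical path: P4→P6→P7→P8 = 8+7+7+10 = 32 ⇒ 32 hours.
Without P4→P6, P6's earliest start moves from 8 to 4.
After: P3→P6→P7→P8 = 4+7+7+10 = 28 → 28 hours.

28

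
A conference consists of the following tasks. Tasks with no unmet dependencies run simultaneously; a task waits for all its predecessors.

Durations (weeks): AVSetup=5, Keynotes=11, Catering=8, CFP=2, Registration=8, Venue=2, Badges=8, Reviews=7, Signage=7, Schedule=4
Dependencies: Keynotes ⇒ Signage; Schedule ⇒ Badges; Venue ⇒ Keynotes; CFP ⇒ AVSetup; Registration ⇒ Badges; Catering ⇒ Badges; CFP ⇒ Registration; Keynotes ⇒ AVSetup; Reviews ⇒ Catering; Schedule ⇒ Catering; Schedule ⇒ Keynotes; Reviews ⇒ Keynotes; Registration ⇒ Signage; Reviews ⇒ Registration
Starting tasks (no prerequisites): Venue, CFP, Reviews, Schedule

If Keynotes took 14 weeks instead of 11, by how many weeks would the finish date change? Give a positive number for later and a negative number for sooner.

3

Critical path before the change: Reviews→Keynotes→Signage = 7+11+7 = 25 giving 25 weeks.
Since Keynotes is critical, the +3 change carries straight to that chain (now 28 weeks).
The critical path is still Reviews→Keynotes→Signage; finish is now 28 weeks.
Change in finish: 28 − 25 = +3 weeks.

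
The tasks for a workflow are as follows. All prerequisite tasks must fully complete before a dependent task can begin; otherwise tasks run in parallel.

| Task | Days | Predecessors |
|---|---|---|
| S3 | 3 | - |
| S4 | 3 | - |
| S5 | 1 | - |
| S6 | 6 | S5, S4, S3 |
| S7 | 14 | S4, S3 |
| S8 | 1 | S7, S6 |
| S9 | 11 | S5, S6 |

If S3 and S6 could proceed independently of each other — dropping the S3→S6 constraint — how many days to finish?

Before: longest chain S3→S6→S9 = 3+6+11 = 20, finish 20.
Dropping S3→S6 doesn't change S6's earliest start (3); another predecessor still binds.
After: S4→S6→S9 = 3+6+11 = 20 → 20 days.

20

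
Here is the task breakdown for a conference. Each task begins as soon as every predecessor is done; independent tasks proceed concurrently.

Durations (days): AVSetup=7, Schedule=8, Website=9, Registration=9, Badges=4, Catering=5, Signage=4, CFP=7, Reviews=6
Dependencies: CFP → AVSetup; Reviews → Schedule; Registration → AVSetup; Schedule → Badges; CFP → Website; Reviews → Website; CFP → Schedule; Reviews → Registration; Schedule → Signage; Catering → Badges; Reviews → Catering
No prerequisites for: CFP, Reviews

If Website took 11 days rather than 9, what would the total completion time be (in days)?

As given, the longest chain is Reviews→Registration→AVSetup = 6+9+7 = 22, so the finish is 22 days.
Website is off the critical path — its longest chain is 16 days, giving 6 of slack.
The critical path is still Reviews→Registration→AVSetup; finish is now 22 days.

22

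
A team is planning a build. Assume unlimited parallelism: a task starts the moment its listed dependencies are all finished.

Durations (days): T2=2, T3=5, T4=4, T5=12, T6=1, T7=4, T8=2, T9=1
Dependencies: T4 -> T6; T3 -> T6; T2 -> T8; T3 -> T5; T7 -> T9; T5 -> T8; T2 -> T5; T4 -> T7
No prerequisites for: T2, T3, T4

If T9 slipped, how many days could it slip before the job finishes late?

10

T3→T5→T8 = 5+12+2 = 19 sets the makespan at 19 days.
Longest path through T9: 9 days (earliest finish 9, latest finish 19).
Float = 19 − 9 = 10.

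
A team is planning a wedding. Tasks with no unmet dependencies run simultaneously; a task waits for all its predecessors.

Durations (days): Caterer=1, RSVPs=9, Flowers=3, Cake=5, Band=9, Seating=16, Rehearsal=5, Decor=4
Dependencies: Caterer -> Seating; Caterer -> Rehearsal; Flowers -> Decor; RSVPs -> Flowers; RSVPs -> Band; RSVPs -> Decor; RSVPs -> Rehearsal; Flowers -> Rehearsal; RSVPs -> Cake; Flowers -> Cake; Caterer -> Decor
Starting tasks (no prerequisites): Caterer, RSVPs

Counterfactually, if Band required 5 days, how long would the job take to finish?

Actual critical path: RSVPs→Band = 9+9 = 18 ⇒ 18 days.
Since Band is critical, the -4 change carries straight to that chain (now 14 days).
The binding chain switches to Caterer→Seating = 1+16 = 17; finish 17 days.

17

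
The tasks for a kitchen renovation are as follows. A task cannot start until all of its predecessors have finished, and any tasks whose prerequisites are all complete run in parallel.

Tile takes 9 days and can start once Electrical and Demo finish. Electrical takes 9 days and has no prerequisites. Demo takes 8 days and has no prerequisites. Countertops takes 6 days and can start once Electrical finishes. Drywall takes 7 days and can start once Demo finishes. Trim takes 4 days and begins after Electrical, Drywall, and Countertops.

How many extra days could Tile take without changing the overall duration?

Demo→Drywall→Trim = 8+7+4 = 19 sets the makespan at 19 days.
Longest path through Tile: 18 days (earliest finish 18, latest finish 19).
So Tile can slip 19 − 18 = 1 day.

1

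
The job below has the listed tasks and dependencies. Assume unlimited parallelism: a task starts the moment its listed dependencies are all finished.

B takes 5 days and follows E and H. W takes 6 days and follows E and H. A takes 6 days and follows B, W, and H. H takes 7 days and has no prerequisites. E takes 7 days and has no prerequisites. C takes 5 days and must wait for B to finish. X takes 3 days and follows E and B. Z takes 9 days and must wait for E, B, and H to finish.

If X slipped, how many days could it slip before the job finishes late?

6

Critical path: H→B→Z = 7+5+9 = 21, so the finish is 21 days.
X finishes as early as 15 and must finish by 21.
Float = 21 − 15 = 6.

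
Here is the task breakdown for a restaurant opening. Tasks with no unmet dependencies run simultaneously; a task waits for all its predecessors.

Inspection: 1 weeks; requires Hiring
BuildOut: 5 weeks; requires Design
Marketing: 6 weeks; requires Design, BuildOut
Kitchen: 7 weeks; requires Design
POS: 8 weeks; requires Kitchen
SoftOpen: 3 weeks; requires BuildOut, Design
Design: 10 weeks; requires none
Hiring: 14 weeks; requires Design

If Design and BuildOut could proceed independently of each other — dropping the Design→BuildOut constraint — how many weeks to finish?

25

Original critical path: Design→Kitchen→POS = 10+7+8 = 25 ⇒ 25 weeks.
Without Design→BuildOut, BuildOut's earliest start moves from 10 to 0.
New critical path: Design→Kitchen→POS = 10+7+8 = 25 ⇒ 25 weeks.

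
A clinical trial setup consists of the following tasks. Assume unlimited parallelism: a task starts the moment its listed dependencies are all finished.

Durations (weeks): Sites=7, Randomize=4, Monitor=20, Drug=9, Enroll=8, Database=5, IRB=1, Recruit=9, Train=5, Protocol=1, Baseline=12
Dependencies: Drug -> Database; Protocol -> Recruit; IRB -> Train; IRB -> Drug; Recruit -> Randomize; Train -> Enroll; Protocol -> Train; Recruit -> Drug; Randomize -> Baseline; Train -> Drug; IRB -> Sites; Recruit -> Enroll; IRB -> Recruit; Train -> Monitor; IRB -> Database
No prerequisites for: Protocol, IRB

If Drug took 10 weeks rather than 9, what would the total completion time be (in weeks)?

26

As given, the longest chain is Protocol→Recruit→Randomize→Baseline = 1+9+4+12 = 26, so the finish is 26 weeks.
Drug has 2 weeks of float (longest path through it is 24).
The critical path is still Protocol→Recruit→Randomize→Baseline; finish is now 26 weeks.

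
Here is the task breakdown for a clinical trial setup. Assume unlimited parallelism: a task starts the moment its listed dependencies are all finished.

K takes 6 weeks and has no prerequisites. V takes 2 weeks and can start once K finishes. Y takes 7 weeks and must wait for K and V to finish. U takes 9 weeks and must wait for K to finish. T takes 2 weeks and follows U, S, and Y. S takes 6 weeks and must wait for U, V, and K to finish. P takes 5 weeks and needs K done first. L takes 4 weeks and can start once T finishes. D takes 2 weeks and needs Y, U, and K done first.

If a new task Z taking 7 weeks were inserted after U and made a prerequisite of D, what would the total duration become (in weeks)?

Originally the job takes 27 weeks.
With Z inserted, D now waits for max(Y, U, K, Z).
New critical path: K→U→S→T→L = 6+9+6+2+4 = 27 ⇒ 27 weeks.

27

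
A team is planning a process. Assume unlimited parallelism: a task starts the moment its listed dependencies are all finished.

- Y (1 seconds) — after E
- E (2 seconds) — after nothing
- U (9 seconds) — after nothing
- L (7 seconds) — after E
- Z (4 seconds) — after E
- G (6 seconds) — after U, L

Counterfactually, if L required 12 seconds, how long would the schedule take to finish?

20

As given, the longest chain is E→L→G = 2+7+6 = 15, so the finish is 15 seconds.
L lies on that path, so at 12 seconds the path becomes 20 seconds.
The critical path is still E→L→G; finish is now 20 seconds.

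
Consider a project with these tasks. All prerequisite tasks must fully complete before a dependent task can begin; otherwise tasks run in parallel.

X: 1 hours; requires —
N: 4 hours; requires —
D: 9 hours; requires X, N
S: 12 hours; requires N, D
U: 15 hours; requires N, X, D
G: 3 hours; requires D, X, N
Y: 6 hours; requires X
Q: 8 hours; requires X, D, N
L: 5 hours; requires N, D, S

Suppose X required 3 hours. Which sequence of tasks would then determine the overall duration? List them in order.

Critical path before the change: N→D→S→L = 4+9+12+5 = 30 giving 30 hours.
X has 3 hours of float (longest path through it is 27).
No other chain overtakes it, so the finish is 30 hours.

N, D, S, L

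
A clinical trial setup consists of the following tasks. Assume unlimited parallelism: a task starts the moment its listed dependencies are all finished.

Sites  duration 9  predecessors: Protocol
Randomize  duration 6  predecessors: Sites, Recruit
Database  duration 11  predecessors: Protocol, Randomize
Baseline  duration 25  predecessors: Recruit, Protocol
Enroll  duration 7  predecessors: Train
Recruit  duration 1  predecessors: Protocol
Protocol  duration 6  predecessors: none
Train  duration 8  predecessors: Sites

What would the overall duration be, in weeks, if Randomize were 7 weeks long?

33

Critical path before the change: Protocol→Sites→Randomize→Database = 6+9+6+11 = 32 giving 32 weeks.
Randomize is on the critical path; changing it to 7 makes that path 33 weeks.
No other chain overtakes it, so the finish is 33 weeks.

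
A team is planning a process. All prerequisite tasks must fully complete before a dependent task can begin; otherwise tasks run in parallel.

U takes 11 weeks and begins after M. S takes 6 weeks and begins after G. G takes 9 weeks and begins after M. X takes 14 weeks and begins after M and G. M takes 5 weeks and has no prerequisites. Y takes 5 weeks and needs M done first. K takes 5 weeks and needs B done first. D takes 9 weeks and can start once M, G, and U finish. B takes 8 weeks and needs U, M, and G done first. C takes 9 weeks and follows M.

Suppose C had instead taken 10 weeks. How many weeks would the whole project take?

Critical path before the change: M→U→B→K = 5+11+8+5 = 29 giving 29 weeks.
C is off the critical path — its longest chain is 14 weeks, giving 15 of slack.
No other chain overtakes it, so the finish is 29 weeks.

29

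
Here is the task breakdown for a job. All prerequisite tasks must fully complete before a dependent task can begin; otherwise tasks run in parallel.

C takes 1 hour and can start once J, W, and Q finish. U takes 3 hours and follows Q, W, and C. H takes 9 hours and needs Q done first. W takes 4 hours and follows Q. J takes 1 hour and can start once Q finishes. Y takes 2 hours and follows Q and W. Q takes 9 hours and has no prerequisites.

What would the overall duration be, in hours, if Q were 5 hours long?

14

As given, the longest chain is Q→H = 9+9 = 18, so the finish is 18 hours.
Q lies on that path, so at 5 hours the path becomes 14 hours.
That remains the longest chain; total 14 hours.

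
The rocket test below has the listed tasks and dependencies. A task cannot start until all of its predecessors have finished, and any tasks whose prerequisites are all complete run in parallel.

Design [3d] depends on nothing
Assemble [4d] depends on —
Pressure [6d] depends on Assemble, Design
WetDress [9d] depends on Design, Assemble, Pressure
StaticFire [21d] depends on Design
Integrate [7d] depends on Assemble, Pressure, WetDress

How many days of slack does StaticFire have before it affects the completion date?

2

Assemble→Pressure→WetDress→Integrate = 4+6+9+7 = 26 sets the makespan at 26 days.
StaticFire finishes as early as 24 and must finish by 26.
Slack of StaticFire = 5 − 3 = 2 days.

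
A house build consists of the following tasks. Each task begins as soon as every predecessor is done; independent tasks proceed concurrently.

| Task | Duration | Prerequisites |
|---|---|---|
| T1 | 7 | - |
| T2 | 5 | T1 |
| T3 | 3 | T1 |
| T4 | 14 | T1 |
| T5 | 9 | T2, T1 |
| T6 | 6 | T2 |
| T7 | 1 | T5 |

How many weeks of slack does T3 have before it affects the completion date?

T1→T2→T5→T7 = 7+5+9+1 = 22 sets the makespan at 22 weeks.
Longest path through T3: 10 weeks (earliest finish 10, latest finish 22).
So T3 can slip 22 − 10 = 12 weeks.

12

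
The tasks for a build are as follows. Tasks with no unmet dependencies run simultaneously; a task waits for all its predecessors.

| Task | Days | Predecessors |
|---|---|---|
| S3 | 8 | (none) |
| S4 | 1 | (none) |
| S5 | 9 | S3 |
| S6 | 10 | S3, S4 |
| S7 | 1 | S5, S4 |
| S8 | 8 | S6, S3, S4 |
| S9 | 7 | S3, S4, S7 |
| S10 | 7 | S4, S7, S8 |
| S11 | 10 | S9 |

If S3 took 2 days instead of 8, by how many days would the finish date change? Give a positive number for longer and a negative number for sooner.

-6

Critical path before the change: S3→S5→S7→S9→S11 = 8+9+1+7+10 = 35 giving 35 days.
Since S3 is critical, the -6 change carries straight to that chain (now 29 days).
That remains the longest chain; total 29 days.
Change in finish: 29 − 35 = -6 days.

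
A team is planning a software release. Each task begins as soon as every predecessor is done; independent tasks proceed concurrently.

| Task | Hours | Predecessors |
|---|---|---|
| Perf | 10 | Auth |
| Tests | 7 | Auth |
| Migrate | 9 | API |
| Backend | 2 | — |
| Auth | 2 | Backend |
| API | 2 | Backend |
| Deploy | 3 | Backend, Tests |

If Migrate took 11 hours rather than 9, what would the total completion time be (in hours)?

15

The binding path is Backend→Auth→Tests→Deploy = 2+2+7+3 = 14; finish at 14 hours.
Migrate has 1 hour of float (longest path through it is 13).
New critical path: Backend→API→Migrate = 2+2+11 = 15 ⇒ 15 hours.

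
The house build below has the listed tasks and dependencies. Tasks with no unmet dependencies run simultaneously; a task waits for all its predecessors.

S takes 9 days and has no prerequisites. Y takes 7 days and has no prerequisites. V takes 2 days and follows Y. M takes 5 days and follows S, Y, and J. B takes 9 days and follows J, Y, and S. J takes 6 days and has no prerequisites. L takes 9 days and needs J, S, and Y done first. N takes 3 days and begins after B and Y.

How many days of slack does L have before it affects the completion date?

3

S→B→N = 9+9+3 = 21 sets the makespan at 21 days.
Longest path through L: 18 days (earliest finish 18, latest finish 21).
So L can slip 21 − 18 = 3 days.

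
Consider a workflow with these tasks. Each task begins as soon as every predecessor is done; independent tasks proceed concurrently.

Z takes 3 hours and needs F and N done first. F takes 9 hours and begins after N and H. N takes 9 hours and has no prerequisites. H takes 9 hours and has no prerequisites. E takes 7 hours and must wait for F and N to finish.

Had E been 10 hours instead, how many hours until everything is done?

The binding path is N→F→E = 9+9+7 = 25; finish at 25 hours.
E lies on that path, so at 10 hours the path becomes 28 hours.
The critical path is still N→F→E; finish is now 28 hours.

28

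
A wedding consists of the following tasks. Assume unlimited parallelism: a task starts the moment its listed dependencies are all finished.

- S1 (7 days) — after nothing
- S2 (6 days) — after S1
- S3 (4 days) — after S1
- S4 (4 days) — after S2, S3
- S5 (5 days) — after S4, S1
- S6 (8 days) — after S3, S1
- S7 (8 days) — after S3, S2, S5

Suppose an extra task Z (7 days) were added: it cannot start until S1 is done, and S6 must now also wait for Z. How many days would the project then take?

Originally the project takes 30 days.
With Z inserted, S6 now waits for max(S3, S1, Z).
New critical path: S1→S2→S4→S5→S7 = 7+6+4+5+8 = 30 ⇒ 30 days.

30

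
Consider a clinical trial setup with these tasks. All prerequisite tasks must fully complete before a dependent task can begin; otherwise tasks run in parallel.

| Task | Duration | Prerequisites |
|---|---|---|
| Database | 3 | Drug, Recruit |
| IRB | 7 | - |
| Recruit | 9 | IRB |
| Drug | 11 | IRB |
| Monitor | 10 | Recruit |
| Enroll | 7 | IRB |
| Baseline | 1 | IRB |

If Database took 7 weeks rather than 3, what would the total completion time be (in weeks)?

Baseline: IRB→Recruit→Monitor = 7+9+10 = 26 → 26 weeks.
Database is off the critical path — its longest chain is 21 weeks, giving 5 of slack.
No other chain overtakes it, so the finish is 26 weeks.

26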